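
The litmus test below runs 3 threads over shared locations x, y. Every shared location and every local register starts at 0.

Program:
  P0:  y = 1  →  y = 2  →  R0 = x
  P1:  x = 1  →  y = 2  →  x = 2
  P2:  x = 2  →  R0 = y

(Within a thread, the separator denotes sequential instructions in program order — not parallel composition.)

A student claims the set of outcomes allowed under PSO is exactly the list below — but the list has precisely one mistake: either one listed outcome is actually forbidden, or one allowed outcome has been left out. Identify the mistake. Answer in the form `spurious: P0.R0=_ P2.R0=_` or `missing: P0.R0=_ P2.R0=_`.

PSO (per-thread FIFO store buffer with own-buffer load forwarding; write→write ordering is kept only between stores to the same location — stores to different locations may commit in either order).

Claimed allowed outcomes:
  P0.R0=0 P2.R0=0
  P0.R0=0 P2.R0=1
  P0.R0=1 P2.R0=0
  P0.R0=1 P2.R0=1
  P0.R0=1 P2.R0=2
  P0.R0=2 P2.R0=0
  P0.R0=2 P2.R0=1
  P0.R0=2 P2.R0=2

outcome vector order: (P0.R0,P2.R0)
PSO (9): 0/0, 0/1, 0/2, 1/0, 1/1, 1/2, 2/0, 2/1, 2/2
PSO∖claimed = {0/2}

missing: P0.R0=0 P2.R0=2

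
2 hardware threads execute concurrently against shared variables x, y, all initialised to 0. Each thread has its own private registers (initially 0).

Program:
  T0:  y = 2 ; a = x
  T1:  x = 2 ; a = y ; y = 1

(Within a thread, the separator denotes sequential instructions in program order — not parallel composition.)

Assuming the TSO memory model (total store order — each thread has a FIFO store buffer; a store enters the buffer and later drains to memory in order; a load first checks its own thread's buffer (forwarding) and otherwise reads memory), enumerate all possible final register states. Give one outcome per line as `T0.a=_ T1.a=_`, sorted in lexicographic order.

outcome vector order: (T0.a,T1.a)
|TSO outcomes| = 4

T0.a=0 T1.a=0
T0.a=0 T1.a=2
T0.a=2 T1.a=0
T0.a=2 T1.a=2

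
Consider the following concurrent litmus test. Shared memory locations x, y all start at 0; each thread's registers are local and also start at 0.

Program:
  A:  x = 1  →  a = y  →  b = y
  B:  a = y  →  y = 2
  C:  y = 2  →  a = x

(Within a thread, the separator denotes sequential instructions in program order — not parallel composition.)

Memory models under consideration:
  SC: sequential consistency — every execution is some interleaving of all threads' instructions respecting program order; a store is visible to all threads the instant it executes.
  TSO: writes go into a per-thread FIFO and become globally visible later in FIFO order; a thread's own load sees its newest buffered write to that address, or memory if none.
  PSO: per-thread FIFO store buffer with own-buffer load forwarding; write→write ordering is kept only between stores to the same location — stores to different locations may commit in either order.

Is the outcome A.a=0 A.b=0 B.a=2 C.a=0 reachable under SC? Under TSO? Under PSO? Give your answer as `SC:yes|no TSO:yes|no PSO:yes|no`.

outcome vector order: (A.a,A.b,B.a,C.a)
SC (8): 0/0/0/1; 0/0/2/1; 0/2/0/1; 0/2/2/1; 2/2/0/0; 2/2/0/1; 2/2/2/0; 2/2/2/1
TSO (12): 0/0/0/0; 0/0/0/1; 0/0/2/0; 0/0/2/1; 0/2/0/0; 0/2/0/1; 0/2/2/0; 0/2/2/1; 2/2/0/0; 2/2/0/1; 2/2/2/0; 2/2/2/1
PSO (12): 0/0/0/0; 0/0/0/1; 0/0/2/0; 0/0/2/1; 0/2/0/0; 0/2/0/1; 0/2/2/0; 0/2/2/1; 2/2/0/0; 2/2/0/1; 2/2/2/0; 2/2/2/1
target 0/0/2/0 ∈ {TSO,PSO}

SC:no TSO:yes PSO:yes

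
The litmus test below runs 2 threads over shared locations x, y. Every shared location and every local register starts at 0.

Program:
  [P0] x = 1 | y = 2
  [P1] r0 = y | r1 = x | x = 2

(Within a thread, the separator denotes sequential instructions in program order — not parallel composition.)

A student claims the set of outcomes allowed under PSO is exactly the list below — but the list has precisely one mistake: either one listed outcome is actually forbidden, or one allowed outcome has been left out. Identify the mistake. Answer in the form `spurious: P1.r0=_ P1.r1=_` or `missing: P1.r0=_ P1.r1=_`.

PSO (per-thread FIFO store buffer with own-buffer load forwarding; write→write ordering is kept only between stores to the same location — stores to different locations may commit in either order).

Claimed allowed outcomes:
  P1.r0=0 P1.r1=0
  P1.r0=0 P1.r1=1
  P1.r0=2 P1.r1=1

missing: P1.r0=2 P1.r1=0

outcome vector order: (P1.r0,P1.r1)
under PSO → (0,0); (0,1); (2,0); (2,1)
PSO∖claimed = {(2,0)}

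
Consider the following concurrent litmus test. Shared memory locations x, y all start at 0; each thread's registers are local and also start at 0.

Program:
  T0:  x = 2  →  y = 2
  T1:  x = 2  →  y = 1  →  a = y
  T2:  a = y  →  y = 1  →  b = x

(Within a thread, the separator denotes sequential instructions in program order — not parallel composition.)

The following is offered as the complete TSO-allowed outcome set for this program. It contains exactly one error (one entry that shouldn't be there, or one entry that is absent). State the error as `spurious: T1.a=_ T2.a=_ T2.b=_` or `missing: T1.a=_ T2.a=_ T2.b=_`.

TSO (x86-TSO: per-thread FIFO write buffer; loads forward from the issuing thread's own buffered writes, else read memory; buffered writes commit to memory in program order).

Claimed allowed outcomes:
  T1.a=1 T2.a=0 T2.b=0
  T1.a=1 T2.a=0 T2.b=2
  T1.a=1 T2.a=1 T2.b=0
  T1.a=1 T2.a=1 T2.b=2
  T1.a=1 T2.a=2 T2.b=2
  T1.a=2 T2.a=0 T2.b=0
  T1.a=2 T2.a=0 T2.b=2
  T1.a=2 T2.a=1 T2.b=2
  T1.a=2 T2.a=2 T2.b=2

spurious: T1.a=1 T2.a=1 T2.b=0

outcome vector order: (T1.a,T2.a,T2.b)
under TSO → 1/0/0, 1/0/2, 1/1/2, 1/2/2, 2/0/0, 2/0/2, 2/1/2, 2/2/2
claimed∖TSO = {1/1/0}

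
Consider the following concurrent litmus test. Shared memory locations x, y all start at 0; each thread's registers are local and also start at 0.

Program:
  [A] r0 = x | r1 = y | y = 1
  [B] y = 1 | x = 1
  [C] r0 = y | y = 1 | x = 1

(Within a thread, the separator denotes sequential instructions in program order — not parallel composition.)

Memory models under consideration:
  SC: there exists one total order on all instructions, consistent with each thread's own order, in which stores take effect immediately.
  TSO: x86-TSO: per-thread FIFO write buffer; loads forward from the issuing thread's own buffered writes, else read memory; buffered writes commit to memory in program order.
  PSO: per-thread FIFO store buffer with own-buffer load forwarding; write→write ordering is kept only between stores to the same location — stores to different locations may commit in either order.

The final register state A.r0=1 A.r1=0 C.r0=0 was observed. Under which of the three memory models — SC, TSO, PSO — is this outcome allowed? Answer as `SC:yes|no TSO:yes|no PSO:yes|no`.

outcome vector order: (A.r0,A.r1,C.r0)
SC (6): 000, 001, 010, 011, 110, 111
TSO (6): 000, 001, 010, 011, 110, 111
PSO (8): 000, 001, 010, 011, 100, 101, 110, 111
target 100 ∈ {PSO}

SC:no TSO:no PSO:yes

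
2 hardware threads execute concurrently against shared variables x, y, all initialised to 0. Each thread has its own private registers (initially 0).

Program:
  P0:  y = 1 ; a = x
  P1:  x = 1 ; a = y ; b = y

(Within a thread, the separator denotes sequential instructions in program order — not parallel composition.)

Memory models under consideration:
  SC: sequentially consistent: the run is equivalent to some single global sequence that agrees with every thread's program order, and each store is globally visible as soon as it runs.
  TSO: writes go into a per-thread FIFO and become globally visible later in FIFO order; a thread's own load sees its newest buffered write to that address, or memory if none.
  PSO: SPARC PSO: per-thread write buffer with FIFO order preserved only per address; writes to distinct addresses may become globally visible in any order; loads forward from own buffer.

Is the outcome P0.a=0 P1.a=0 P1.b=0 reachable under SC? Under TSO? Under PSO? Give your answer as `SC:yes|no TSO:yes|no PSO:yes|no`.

outcome vector order: (P0.a,P1.a,P1.b)
[SC] allowed = {(0,1,1) (1,0,0) (1,0,1) (1,1,1)}
[TSO] allowed = {(0,0,0) (0,0,1) (0,1,1) (1,0,0) (1,0,1) (1,1,1)}
[PSO] allowed = {(0,0,0) (0,0,1) (0,1,1) (1,0,0) (1,0,1) (1,1,1)}
target (0,0,0) ∈ {TSO,PSO}

SC:no TSO:yes PSO:yes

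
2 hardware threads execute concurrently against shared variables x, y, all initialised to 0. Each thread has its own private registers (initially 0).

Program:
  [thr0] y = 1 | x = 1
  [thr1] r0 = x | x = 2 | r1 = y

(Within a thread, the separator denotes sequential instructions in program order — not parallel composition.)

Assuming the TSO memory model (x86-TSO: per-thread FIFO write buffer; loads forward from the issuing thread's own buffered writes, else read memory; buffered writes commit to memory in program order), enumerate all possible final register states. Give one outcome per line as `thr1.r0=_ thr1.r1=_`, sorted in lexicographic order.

thr1.r0=0 thr1.r1=0
thr1.r0=0 thr1.r1=1
thr1.r0=1 thr1.r1=1

outcome vector order: (thr1.r0,thr1.r1)
|TSO outcomes| = 3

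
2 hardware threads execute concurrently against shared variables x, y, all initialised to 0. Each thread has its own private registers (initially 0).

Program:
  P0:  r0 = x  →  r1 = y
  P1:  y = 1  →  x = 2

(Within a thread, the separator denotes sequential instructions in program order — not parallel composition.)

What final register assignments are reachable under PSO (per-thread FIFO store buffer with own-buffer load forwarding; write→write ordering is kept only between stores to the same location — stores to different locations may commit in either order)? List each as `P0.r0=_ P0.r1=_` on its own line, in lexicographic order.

outcome vector order: (P0.r0,P0.r1)
|PSO outcomes| = 4

P0.r0=0 P0.r1=0
P0.r0=0 P0.r1=1
P0.r0=2 P0.r1=0
P0.r0=2 P0.r1=1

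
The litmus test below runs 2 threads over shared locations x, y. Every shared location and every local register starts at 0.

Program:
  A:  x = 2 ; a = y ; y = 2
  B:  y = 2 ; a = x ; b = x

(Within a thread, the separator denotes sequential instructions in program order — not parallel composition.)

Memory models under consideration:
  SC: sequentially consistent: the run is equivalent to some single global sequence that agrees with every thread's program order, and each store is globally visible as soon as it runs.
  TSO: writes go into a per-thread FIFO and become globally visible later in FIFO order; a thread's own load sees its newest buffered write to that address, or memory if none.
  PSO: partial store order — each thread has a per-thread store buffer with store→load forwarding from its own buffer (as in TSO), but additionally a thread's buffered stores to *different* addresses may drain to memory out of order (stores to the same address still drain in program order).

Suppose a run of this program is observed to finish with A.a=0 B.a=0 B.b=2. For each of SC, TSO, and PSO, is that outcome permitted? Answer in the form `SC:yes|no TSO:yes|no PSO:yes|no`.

SC:no TSO:yes PSO:yes

outcome vector order: (A.a,B.a,B.b)
[SC] allowed = {0/2/2 2/0/0 2/0/2 2/2/2}
[TSO] allowed = {0/0/0 0/0/2 0/2/2 2/0/0 2/0/2 2/2/2}
[PSO] allowed = {0/0/0 0/0/2 0/2/2 2/0/0 2/0/2 2/2/2}
target 0/0/2 ∈ {TSO,PSO}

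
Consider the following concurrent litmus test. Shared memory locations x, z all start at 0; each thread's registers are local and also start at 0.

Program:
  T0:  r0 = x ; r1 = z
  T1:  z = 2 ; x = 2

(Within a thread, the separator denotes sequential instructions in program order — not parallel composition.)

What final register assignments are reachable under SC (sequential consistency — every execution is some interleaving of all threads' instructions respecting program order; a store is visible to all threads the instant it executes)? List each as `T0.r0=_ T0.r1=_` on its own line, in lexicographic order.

outcome vector order: (T0.r0,T0.r1)
|SC outcomes| = 3

T0.r0=0 T0.r1=0
T0.r0=0 T0.r1=2
T0.r0=2 T0.r1=2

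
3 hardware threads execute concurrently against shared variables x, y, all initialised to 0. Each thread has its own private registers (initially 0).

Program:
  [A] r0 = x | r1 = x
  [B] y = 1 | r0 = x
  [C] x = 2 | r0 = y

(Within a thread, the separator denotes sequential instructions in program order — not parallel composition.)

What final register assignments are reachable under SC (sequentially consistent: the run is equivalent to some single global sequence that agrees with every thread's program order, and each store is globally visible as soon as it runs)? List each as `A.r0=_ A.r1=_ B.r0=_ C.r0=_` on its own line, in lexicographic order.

A.r0=0 A.r1=0 B.r0=0 C.r0=1
A.r0=0 A.r1=0 B.r0=2 C.r0=0
A.r0=0 A.r1=0 B.r0=2 C.r0=1
A.r0=0 A.r1=2 B.r0=0 C.r0=1
A.r0=0 A.r1=2 B.r0=2 C.r0=0
A.r0=0 A.r1=2 B.r0=2 C.r0=1
A.r0=2 A.r1=2 B.r0=0 C.r0=1
A.r0=2 A.r1=2 B.r0=2 C.r0=0
A.r0=2 A.r1=2 B.r0=2 C.r0=1

outcome vector order: (A.r0,A.r1,B.r0,C.r0)
|SC outcomes| = 9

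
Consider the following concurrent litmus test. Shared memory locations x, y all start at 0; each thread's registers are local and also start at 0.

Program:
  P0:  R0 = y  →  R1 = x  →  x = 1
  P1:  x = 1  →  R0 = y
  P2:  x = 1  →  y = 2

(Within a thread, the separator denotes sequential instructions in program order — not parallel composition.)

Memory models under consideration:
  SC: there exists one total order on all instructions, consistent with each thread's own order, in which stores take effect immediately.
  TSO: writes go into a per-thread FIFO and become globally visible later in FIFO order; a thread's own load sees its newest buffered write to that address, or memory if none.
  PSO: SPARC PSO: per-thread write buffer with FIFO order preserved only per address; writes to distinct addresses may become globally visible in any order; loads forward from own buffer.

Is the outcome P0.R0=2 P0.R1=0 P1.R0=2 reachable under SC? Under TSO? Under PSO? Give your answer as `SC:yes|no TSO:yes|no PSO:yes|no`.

outcome vector order: (P0.R0,P0.R1,P1.R0)
SC (6): <0 0 0>; <0 0 2>; <0 1 0>; <0 1 2>; <2 1 0>; <2 1 2>
TSO (6): <0 0 0>; <0 0 2>; <0 1 0>; <0 1 2>; <2 1 0>; <2 1 2>
PSO (8): <0 0 0>; <0 0 2>; <0 1 0>; <0 1 2>; <2 0 0>; <2 0 2>; <2 1 0>; <2 1 2>
target <2 0 2> ∈ {PSO}

SC:no TSO:no PSO:yes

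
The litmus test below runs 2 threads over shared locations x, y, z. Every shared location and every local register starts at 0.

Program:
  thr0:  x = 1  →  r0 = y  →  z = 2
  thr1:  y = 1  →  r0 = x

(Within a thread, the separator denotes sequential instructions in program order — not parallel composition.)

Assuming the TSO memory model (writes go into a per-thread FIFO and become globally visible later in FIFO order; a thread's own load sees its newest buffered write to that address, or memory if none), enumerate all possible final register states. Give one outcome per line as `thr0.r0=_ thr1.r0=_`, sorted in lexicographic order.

outcome vector order: (thr0.r0,thr1.r0)
|TSO outcomes| = 4

thr0.r0=0 thr1.r0=0
thr0.r0=0 thr1.r0=1
thr0.r0=1 thr1.r0=0
thr0.r0=1 thr1.r0=1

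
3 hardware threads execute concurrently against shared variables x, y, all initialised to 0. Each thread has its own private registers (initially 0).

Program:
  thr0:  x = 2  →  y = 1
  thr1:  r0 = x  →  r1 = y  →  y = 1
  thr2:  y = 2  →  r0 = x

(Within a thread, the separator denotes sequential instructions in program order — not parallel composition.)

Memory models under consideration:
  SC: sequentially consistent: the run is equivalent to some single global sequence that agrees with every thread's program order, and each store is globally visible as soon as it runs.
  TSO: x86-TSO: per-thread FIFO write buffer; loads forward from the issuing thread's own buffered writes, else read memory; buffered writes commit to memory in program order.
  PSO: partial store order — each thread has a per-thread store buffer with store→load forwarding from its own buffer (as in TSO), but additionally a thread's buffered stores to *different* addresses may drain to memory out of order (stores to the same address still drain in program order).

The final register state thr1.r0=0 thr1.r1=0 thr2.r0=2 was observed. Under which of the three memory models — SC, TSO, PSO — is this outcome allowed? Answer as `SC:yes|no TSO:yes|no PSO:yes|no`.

outcome vector order: (thr1.r0,thr1.r1,thr2.r0)
under SC → (0,0,0), (0,0,2), (0,1,0), (0,1,2), (0,2,0), (0,2,2), (2,0,2), (2,1,0), (2,1,2), (2,2,0), (2,2,2)
under TSO → (0,0,0), (0,0,2), (0,1,0), (0,1,2), (0,2,0), (0,2,2), (2,0,0), (2,0,2), (2,1,0), (2,1,2), (2,2,0), (2,2,2)
under PSO → (0,0,0), (0,0,2), (0,1,0), (0,1,2), (0,2,0), (0,2,2), (2,0,0), (2,0,2), (2,1,0), (2,1,2), (2,2,0), (2,2,2)
target (0,0,2) ∈ {SC,TSO,PSO}

SC:yes TSO:yes PSO:yes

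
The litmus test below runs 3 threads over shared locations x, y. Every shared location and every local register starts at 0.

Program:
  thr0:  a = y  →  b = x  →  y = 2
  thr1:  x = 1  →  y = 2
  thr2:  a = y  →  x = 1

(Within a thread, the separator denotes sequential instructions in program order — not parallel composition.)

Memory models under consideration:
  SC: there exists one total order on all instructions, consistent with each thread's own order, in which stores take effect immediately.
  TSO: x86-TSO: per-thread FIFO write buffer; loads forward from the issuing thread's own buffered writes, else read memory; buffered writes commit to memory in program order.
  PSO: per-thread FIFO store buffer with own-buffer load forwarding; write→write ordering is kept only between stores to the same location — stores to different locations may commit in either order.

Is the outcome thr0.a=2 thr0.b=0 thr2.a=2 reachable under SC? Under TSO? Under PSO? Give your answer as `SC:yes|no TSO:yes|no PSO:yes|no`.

SC:no TSO:no PSO:yes

outcome vector order: (thr0.a,thr0.b,thr2.a)
[SC] allowed = {0/0/0, 0/0/2, 0/1/0, 0/1/2, 2/1/0, 2/1/2}
[TSO] allowed = {0/0/0, 0/0/2, 0/1/0, 0/1/2, 2/1/0, 2/1/2}
[PSO] allowed = {0/0/0, 0/0/2, 0/1/0, 0/1/2, 2/0/0, 2/0/2, 2/1/0, 2/1/2}
target 2/0/2 ∈ {PSO}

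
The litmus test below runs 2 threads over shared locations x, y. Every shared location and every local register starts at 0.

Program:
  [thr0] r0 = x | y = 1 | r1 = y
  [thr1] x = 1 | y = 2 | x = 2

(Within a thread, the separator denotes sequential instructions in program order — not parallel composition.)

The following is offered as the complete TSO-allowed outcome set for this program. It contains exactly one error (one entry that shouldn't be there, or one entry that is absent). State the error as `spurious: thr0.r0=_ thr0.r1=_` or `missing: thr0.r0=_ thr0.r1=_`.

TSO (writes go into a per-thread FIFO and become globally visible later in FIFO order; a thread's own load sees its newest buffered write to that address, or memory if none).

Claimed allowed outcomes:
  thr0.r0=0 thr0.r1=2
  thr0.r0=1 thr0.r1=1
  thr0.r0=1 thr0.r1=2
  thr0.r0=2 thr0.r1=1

missing: thr0.r0=0 thr0.r1=1

outcome vector order: (thr0.r0,thr0.r1)
under TSO → 01, 02, 11, 12, 21
TSO∖claimed = {01}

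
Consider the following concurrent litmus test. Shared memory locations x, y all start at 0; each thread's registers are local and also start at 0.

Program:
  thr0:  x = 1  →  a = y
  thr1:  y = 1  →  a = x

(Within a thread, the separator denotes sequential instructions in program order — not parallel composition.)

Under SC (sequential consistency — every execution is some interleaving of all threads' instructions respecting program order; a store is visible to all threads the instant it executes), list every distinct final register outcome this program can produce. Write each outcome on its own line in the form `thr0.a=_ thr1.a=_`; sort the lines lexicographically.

outcome vector order: (thr0.a,thr1.a)
|SC outcomes| = 3

thr0.a=0 thr1.a=1
thr0.a=1 thr1.a=0
thr0.a=1 thr1.a=1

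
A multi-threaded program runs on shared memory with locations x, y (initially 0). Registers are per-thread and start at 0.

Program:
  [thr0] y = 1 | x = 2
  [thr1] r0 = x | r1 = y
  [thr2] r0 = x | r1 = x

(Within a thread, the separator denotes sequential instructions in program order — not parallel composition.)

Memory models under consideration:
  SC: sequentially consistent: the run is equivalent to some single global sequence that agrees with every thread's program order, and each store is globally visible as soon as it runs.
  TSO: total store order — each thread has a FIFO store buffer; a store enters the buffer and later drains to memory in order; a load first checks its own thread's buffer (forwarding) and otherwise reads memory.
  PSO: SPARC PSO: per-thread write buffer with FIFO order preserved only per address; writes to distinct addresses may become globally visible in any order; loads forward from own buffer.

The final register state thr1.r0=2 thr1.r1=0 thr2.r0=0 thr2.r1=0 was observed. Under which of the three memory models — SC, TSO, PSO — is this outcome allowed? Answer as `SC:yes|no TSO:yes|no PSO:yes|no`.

SC:no TSO:no PSO:yes

outcome vector order: (thr1.r0,thr1.r1,thr2.r0,thr2.r1)
[SC] allowed = {0/0/0/0; 0/0/0/2; 0/0/2/2; 0/1/0/0; 0/1/0/2; 0/1/2/2; 2/1/0/0; 2/1/0/2; 2/1/2/2}
[TSO] allowed = {0/0/0/0; 0/0/0/2; 0/0/2/2; 0/1/0/0; 0/1/0/2; 0/1/2/2; 2/1/0/0; 2/1/0/2; 2/1/2/2}
[PSO] allowed = {0/0/0/0; 0/0/0/2; 0/0/2/2; 0/1/0/0; 0/1/0/2; 0/1/2/2; 2/0/0/0; 2/0/0/2; 2/0/2/2; 2/1/0/0; 2/1/0/2; 2/1/2/2}
target 2/0/0/0 ∈ {PSO}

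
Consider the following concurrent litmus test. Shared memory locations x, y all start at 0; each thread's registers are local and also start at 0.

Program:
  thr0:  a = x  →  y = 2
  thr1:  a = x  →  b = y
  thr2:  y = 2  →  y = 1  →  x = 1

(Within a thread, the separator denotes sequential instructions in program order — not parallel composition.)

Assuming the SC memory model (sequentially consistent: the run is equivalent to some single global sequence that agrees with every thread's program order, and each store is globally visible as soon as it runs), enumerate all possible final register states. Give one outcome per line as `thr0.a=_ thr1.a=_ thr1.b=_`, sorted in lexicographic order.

thr0.a=0 thr1.a=0 thr1.b=0
thr0.a=0 thr1.a=0 thr1.b=1
thr0.a=0 thr1.a=0 thr1.b=2
thr0.a=0 thr1.a=1 thr1.b=1
thr0.a=0 thr1.a=1 thr1.b=2
thr0.a=1 thr1.a=0 thr1.b=0
thr0.a=1 thr1.a=0 thr1.b=1
thr0.a=1 thr1.a=0 thr1.b=2
thr0.a=1 thr1.a=1 thr1.b=1
thr0.a=1 thr1.a=1 thr1.b=2

outcome vector order: (thr0.a,thr1.a,thr1.b)
|SC outcomes| = 10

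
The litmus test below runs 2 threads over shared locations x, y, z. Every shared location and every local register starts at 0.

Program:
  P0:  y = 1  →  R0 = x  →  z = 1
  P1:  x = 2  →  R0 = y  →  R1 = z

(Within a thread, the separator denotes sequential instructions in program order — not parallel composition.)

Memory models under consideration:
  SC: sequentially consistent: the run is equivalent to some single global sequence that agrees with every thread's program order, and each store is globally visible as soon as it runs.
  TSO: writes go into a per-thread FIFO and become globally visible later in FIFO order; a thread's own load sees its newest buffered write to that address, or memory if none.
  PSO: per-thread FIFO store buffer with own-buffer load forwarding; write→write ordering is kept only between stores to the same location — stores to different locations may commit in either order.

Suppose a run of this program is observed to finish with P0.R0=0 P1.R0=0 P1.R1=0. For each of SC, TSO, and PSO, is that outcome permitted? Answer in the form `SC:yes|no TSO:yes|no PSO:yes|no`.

outcome vector order: (P0.R0,P1.R0,P1.R1)
under SC → (0,1,0); (0,1,1); (2,0,0); (2,0,1); (2,1,0); (2,1,1)
under TSO → (0,0,0); (0,0,1); (0,1,0); (0,1,1); (2,0,0); (2,0,1); (2,1,0); (2,1,1)
under PSO → (0,0,0); (0,0,1); (0,1,0); (0,1,1); (2,0,0); (2,0,1); (2,1,0); (2,1,1)
target (0,0,0) ∈ {TSO,PSO}

SC:no TSO:yes PSO:yes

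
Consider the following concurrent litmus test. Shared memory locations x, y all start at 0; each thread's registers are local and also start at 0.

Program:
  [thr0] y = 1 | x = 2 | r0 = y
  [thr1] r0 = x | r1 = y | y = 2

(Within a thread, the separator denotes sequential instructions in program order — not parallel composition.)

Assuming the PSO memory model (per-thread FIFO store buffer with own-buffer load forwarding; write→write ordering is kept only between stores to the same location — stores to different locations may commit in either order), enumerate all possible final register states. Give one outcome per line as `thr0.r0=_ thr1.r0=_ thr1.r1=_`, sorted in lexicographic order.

outcome vector order: (thr0.r0,thr1.r0,thr1.r1)
|PSO outcomes| = 8

thr0.r0=1 thr1.r0=0 thr1.r1=0
thr0.r0=1 thr1.r0=0 thr1.r1=1
thr0.r0=1 thr1.r0=2 thr1.r1=0
thr0.r0=1 thr1.r0=2 thr1.r1=1
thr0.r0=2 thr1.r0=0 thr1.r1=0
thr0.r0=2 thr1.r0=0 thr1.r1=1
thr0.r0=2 thr1.r0=2 thr1.r1=0
thr0.r0=2 thr1.r0=2 thr1.r1=1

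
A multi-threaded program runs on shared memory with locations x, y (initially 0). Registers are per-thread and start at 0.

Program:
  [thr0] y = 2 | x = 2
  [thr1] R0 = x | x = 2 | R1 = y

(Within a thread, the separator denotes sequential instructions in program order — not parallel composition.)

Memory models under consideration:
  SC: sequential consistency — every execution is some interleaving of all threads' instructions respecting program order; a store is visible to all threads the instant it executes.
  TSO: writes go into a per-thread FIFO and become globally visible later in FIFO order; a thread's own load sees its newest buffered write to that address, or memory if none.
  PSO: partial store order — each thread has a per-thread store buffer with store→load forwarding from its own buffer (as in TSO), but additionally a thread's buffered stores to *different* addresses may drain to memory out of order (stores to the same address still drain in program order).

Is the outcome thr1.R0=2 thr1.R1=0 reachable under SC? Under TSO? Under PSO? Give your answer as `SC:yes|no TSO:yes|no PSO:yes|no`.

outcome vector order: (thr1.R0,thr1.R1)
[SC] allowed = {0/0; 0/2; 2/2}
[TSO] allowed = {0/0; 0/2; 2/2}
[PSO] allowed = {0/0; 0/2; 2/0; 2/2}
target 2/0 ∈ {PSO}

SC:no TSO:no PSO:yes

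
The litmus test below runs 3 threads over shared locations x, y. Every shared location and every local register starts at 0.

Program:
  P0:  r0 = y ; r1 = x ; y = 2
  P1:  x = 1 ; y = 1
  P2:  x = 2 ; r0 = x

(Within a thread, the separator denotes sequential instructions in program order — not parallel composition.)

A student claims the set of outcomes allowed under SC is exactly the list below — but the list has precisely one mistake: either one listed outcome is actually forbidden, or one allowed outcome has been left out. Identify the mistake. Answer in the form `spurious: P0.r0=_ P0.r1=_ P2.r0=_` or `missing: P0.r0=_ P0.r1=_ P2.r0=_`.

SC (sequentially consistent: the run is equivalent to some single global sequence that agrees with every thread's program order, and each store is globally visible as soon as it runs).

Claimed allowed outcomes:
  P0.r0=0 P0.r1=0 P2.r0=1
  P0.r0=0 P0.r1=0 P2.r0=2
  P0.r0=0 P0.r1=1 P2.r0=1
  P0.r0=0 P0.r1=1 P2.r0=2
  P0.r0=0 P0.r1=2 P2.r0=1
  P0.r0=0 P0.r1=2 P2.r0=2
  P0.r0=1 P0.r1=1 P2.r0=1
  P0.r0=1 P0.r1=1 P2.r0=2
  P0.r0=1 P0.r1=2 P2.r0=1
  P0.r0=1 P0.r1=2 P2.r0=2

spurious: P0.r0=1 P0.r1=2 P2.r0=1

outcome vector order: (P0.r0,P0.r1,P2.r0)
under SC → 0/0/1, 0/0/2, 0/1/1, 0/1/2, 0/2/1, 0/2/2, 1/1/1, 1/1/2, 1/2/2
claimed∖SC = {1/2/1}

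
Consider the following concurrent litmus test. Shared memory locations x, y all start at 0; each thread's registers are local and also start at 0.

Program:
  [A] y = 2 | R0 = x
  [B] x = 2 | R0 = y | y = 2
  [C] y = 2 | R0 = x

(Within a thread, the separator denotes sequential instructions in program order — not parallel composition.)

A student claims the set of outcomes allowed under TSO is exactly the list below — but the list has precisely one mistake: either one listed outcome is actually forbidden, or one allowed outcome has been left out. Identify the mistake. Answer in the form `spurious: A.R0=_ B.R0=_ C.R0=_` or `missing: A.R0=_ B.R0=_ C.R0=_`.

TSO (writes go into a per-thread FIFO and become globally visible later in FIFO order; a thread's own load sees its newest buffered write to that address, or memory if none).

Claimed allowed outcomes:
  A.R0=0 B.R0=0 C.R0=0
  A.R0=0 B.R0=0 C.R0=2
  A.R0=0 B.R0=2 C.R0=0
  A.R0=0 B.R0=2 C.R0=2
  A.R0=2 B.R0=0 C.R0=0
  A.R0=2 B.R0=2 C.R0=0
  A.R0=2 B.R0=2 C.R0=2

missing: A.R0=2 B.R0=0 C.R0=2

outcome vector order: (A.R0,B.R0,C.R0)
[TSO] allowed = {<0 0 0> <0 0 2> <0 2 0> <0 2 2> <2 0 0> <2 0 2> <2 2 0> <2 2 2>}
TSO∖claimed = {<2 0 2>}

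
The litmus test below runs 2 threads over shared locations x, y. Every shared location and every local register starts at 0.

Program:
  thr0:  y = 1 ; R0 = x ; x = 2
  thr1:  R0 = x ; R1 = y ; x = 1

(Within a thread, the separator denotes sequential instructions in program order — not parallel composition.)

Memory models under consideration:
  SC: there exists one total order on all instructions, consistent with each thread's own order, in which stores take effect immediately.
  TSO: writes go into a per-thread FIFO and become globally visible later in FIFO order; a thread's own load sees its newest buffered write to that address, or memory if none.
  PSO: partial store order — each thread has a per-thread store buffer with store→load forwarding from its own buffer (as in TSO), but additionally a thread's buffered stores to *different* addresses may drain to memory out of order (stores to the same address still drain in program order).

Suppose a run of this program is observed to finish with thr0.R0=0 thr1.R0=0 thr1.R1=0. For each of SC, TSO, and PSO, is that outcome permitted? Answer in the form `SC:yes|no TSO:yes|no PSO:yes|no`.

outcome vector order: (thr0.R0,thr1.R0,thr1.R1)
SC: 5 outcomes — {000, 001, 021, 100, 101}
TSO: 5 outcomes — {000, 001, 021, 100, 101}
PSO: 6 outcomes — {000, 001, 020, 021, 100, 101}
target 000 ∈ {SC,TSO,PSO}

SC:yes TSO:yes PSO:yes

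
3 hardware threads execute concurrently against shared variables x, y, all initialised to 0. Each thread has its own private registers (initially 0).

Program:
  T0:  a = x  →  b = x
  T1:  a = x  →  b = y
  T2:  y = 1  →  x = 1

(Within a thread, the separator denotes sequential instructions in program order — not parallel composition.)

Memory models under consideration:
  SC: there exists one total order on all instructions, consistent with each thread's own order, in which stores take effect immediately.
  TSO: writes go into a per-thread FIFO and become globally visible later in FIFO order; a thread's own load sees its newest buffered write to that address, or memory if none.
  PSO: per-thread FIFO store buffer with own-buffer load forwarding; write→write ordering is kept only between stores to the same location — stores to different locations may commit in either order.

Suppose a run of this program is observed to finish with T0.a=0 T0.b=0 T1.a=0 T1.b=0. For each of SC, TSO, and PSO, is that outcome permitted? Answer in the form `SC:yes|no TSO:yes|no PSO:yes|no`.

SC:yes TSO:yes PSO:yes

outcome vector order: (T0.a,T0.b,T1.a,T1.b)
SC (9): <0 0 0 0>; <0 0 0 1>; <0 0 1 1>; <0 1 0 0>; <0 1 0 1>; <0 1 1 1>; <1 1 0 0>; <1 1 0 1>; <1 1 1 1>
TSO (9): <0 0 0 0>; <0 0 0 1>; <0 0 1 1>; <0 1 0 0>; <0 1 0 1>; <0 1 1 1>; <1 1 0 0>; <1 1 0 1>; <1 1 1 1>
PSO (12): <0 0 0 0>; <0 0 0 1>; <0 0 1 0>; <0 0 1 1>; <0 1 0 0>; <0 1 0 1>; <0 1 1 0>; <0 1 1 1>; <1 1 0 0>; <1 1 0 1>; <1 1 1 0>; <1 1 1 1>
target <0 0 0 0> ∈ {SC,TSO,PSO}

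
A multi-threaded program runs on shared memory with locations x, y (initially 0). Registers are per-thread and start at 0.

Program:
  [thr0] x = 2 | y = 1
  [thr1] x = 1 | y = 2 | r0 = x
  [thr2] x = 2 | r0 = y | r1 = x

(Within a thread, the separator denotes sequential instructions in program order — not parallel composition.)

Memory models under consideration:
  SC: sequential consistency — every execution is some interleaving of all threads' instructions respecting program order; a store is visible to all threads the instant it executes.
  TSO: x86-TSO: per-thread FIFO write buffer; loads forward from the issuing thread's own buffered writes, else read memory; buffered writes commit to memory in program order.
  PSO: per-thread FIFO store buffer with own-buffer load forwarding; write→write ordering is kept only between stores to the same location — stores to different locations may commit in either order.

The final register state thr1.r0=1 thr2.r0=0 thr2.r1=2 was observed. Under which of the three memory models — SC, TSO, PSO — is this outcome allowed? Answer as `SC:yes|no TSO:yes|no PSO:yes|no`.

SC:yes TSO:yes PSO:yes

outcome vector order: (thr1.r0,thr2.r0,thr2.r1)
under SC → <1 0 1> <1 0 2> <1 1 1> <1 1 2> <1 2 1> <1 2 2> <2 0 1> <2 0 2> <2 1 2> <2 2 1> <2 2 2>
under TSO → <1 0 1> <1 0 2> <1 1 1> <1 1 2> <1 2 1> <1 2 2> <2 0 1> <2 0 2> <2 1 2> <2 2 1> <2 2 2>
under PSO → <1 0 1> <1 0 2> <1 1 1> <1 1 2> <1 2 1> <1 2 2> <2 0 1> <2 0 2> <2 1 1> <2 1 2> <2 2 1> <2 2 2>
target <1 0 2> ∈ {SC,TSO,PSO}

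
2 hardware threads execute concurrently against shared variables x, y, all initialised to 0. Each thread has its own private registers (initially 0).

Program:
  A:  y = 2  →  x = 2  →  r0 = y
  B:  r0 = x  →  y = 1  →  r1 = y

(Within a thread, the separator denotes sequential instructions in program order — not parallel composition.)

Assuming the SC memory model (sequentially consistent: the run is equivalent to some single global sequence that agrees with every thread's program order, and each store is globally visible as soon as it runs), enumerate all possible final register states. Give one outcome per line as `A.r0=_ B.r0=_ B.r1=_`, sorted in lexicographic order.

A.r0=1 B.r0=0 B.r1=1
A.r0=1 B.r0=2 B.r1=1
A.r0=2 B.r0=0 B.r1=1
A.r0=2 B.r0=0 B.r1=2
A.r0=2 B.r0=2 B.r1=1

outcome vector order: (A.r0,B.r0,B.r1)
|SC outcomes| = 5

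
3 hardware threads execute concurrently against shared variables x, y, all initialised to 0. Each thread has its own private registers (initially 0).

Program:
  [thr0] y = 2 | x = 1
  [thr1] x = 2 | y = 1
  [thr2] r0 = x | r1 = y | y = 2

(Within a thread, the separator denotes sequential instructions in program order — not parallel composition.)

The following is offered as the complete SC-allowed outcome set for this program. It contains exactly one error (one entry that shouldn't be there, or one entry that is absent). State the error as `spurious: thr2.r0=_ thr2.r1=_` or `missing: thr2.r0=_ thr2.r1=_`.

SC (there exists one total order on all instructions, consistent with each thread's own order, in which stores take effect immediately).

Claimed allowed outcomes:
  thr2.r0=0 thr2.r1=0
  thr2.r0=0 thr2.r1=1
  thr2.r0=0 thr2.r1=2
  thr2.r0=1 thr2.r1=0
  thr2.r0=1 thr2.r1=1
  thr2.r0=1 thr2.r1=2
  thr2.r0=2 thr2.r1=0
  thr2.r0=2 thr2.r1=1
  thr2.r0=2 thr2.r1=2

spurious: thr2.r0=1 thr2.r1=0

outcome vector order: (thr2.r0,thr2.r1)
SC: 8 outcomes — {00; 01; 02; 11; 12; 20; 21; 22}
claimed∖SC = {10}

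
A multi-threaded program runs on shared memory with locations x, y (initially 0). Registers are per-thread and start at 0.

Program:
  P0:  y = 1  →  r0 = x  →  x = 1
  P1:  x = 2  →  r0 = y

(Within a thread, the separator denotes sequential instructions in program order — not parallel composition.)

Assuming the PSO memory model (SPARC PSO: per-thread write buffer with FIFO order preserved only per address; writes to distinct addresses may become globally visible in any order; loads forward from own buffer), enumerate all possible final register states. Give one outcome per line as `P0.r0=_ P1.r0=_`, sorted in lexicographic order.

P0.r0=0 P1.r0=0
P0.r0=0 P1.r0=1
P0.r0=2 P1.r0=0
P0.r0=2 P1.r0=1

outcome vector order: (P0.r0,P1.r0)
|PSO outcomes| = 4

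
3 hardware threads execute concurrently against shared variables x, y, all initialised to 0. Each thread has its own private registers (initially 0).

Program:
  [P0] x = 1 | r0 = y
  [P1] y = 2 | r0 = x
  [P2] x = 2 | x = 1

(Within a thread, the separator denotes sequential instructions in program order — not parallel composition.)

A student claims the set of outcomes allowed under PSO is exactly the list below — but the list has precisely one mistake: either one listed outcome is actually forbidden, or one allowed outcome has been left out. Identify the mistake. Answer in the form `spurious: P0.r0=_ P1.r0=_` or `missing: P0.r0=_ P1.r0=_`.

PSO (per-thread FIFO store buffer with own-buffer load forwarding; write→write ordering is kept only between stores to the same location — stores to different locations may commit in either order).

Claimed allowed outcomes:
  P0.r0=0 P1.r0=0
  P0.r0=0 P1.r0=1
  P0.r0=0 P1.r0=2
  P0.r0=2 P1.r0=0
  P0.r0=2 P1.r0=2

outcome vector order: (P0.r0,P1.r0)
PSO: 6 outcomes — {(0,0); (0,1); (0,2); (2,0); (2,1); (2,2)}
PSO∖claimed = {(2,1)}

missing: P0.r0=2 P1.r0=1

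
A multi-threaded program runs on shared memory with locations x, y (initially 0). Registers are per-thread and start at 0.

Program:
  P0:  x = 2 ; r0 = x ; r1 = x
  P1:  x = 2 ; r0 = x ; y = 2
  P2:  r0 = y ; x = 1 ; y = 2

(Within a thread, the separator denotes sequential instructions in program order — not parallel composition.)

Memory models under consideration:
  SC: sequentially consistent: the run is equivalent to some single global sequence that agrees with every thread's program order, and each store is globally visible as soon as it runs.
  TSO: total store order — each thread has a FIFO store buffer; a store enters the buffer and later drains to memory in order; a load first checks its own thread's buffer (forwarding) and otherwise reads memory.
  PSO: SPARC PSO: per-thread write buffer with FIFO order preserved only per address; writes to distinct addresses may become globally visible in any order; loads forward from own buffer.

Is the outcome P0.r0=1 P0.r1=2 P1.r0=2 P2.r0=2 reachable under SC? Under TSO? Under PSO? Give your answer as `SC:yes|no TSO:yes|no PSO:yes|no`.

outcome vector order: (P0.r0,P0.r1,P1.r0,P2.r0)
under SC → 1/1/1/0 1/1/2/0 1/1/2/2 1/2/2/0 2/1/1/0 2/1/2/0 2/1/2/2 2/2/1/0 2/2/2/0 2/2/2/2
under TSO → 1/1/1/0 1/1/2/0 1/1/2/2 1/2/2/0 2/1/1/0 2/1/2/0 2/1/2/2 2/2/1/0 2/2/2/0 2/2/2/2
under PSO → 1/1/1/0 1/1/2/0 1/1/2/2 1/2/2/0 1/2/2/2 2/1/1/0 2/1/2/0 2/1/2/2 2/2/1/0 2/2/2/0 2/2/2/2
target 1/2/2/2 ∈ {PSO}

SC:no TSO:no PSO:yes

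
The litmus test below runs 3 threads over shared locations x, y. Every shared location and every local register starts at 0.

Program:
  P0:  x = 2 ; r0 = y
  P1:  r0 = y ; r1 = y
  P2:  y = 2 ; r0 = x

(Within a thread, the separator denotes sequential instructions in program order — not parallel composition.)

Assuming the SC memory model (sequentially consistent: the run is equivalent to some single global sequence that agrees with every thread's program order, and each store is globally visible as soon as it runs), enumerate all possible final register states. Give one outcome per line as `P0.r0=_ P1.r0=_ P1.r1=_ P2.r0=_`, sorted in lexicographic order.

outcome vector order: (P0.r0,P1.r0,P1.r1,P2.r0)
|SC outcomes| = 9

P0.r0=0 P1.r0=0 P1.r1=0 P2.r0=2
P0.r0=0 P1.r0=0 P1.r1=2 P2.r0=2
P0.r0=0 P1.r0=2 P1.r1=2 P2.r0=2
P0.r0=2 P1.r0=0 P1.r1=0 P2.r0=0
P0.r0=2 P1.r0=0 P1.r1=0 P2.r0=2
P0.r0=2 P1.r0=0 P1.r1=2 P2.r0=0
P0.r0=2 P1.r0=0 P1.r1=2 P2.r0=2
P0.r0=2 P1.r0=2 P1.r1=2 P2.r0=0
P0.r0=2 P1.r0=2 P1.r1=2 P2.r0=2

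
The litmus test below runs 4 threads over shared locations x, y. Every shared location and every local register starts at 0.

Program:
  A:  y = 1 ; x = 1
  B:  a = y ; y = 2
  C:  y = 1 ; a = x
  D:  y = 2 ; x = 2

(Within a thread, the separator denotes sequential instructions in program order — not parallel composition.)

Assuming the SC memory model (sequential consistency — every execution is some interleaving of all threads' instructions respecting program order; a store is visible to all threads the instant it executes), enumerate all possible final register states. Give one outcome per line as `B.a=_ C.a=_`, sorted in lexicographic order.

outcome vector order: (B.a,C.a)
|SC outcomes| = 9

B.a=0 C.a=0
B.a=0 C.a=1
B.a=0 C.a=2
B.a=1 C.a=0
B.a=1 C.a=1
B.a=1 C.a=2
B.a=2 C.a=0
B.a=2 C.a=1
B.a=2 C.a=2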